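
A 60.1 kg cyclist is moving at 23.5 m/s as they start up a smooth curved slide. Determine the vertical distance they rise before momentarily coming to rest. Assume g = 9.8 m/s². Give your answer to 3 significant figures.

h = 28.2 m

By energy conservation, ½mv² = mgh
h = v²/(2g) = 23.5²/(2 × 9.8) = 28.18 m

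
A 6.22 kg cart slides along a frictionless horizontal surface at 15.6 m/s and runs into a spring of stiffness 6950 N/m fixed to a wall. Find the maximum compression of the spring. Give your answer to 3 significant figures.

All KE is stored as spring PE at maximum compression: ½mv² = ½kx²
x = v√(m/k) = 15.6 × √(6.22/6950) = 0.4667 m

x = 0.467 m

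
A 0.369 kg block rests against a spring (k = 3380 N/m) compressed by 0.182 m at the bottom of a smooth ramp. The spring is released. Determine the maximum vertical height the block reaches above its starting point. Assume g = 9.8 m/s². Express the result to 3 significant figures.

All spring PE becomes gravitational PE at the highest point: ½kx² = mgh
h = kx²/(2mg) = (3380)(0.182)²/(2 × 0.369 × 9.8) = 15.48 m

h = 15.5 m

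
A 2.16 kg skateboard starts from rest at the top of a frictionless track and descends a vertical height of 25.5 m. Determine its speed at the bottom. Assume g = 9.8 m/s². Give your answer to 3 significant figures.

Energy conservation between the two points: mgh = ½mv²
The mass cancels from both sides.
v = √(2gh) = √(2 × 9.8 × 25.5) = √499.80 = 22.36 m/s

v = 22.4 m/s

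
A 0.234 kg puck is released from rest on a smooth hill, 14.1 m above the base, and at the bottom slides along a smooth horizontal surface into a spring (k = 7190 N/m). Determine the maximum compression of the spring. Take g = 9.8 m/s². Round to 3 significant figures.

Energy conservation (no friction) from release to max compression: mgh = ½kx²
x = √(2mgh/k) = √(2 × 0.234 × 9.8 × 14.1 / 7190) = 0.09484 m

x = 0.0948 m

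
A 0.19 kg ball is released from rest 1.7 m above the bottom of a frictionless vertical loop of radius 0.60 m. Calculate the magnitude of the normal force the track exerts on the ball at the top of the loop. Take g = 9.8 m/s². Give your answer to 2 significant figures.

N = 1.2 N

Energy from release to top (height 2r): mgh = ½mv_top² + mg(2r)
v_top² = 2g(h − 2r) = 2(9.8)(1.7 − 1.200) = 9.8000 m²/s²
At the top, both N and weight point toward the centre: N + mg = mv_top²/r
N = m(v_top²/r − g) = 0.19(9.8000/0.60 − 9.8) = 1.241 N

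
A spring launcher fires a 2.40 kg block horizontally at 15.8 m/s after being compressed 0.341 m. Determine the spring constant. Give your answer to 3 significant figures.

k = 5150 N/m

Energy stored in the spring equals the launch KE: ½kx² = ½mv²
k = mv²/x² = (2.40)(15.8)²/(0.341)² = 5152 N/m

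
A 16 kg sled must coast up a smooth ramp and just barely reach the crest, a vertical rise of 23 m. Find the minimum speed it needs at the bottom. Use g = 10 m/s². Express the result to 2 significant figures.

v = 21 m/s

At the top it is momentarily at rest, so all KE converts to PE: ½mv² = mgh
v = √(2gh) = √(2 × 10 × 23) = 21.45 m/s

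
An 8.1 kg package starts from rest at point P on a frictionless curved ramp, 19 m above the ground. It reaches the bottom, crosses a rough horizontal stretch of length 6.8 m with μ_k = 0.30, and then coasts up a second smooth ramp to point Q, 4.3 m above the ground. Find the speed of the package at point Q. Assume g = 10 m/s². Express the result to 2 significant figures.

Energy at P: mgh₁ = (8.1)(10)(19) = 1539.0 J
Friction loss: W_f = μ_k mg d = 165.2 J
At Q: ½mv² + mgh₂ = mgh₁ − W_f
½mv² = 1539.0 − 165.2 − 348.30 = 1025.5 J
v = √(2 × 1025.5/8.1) = 15.91 m/s

v = 16 m/s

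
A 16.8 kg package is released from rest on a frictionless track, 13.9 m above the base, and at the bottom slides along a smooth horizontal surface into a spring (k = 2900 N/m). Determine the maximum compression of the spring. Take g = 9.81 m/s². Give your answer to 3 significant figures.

At max compression the package is momentarily at rest: mgh = ½kx²
x = √(2mgh/k) = √(2 × 16.8 × 9.81 × 13.9 / 2900) = 1.257 m

x = 1.26 m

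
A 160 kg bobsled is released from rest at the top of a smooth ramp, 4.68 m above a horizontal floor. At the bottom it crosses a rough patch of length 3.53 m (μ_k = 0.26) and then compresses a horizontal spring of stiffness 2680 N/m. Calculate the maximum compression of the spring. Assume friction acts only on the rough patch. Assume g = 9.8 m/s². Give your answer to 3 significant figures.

x = 2.10 m

Initial energy: E₁ = mgh = (160)(9.8)(4.68) = 7338.2 J
Friction removes W_f = μ_k mg d = (0.26)(160)(9.8)(3.53) = 1439 J
Energy reaching the spring: E = 7338.2 − 1439 = 5899.1 J
At max compression ½kx² = E ⇒ x = √(2E/k) = √(2 × 5899.1/2680) = 2.098 m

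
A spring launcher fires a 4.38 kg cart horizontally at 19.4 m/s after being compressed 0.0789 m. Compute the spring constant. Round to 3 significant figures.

Spring PE at full compression equals KE at release: ½kx² = ½mv²
k = mv²/x² = (4.38)(19.4)²/(0.0789)² = 264803 N/m

k = 265000 N/m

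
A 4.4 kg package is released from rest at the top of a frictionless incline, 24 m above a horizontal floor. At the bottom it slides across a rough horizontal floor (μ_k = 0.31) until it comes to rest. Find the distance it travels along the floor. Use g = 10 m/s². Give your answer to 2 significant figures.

Energy at the top = energy at the end + work done against friction:
At rest all PE has been dissipated by friction: mgh = μ_k m g d
d = h/μ_k = 24/0.31 = 77.42 m

d = 77 m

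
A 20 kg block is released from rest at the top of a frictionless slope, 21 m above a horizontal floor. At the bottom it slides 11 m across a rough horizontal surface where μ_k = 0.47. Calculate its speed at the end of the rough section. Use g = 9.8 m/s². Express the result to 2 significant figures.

v = 18 m/s

Energy bookkeeping (friction removes W_f = μ_k N d):
mgh = ½mv² + μ_k m g d
W_f = μ_k mg d = (0.47)(20)(9.8)(11) = 1013 J
½mv² = mgh − W_f = 4116.0 − 1013 = 3102.7 J
v = √(2 × 3102.7/20) = 17.61 m/s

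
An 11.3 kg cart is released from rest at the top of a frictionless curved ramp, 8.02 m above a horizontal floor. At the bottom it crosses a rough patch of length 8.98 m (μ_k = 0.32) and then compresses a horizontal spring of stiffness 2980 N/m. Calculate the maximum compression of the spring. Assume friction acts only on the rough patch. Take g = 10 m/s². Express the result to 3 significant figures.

x = 0.625 m

Initial energy: E₁ = mgh = (11.3)(10)(8.02) = 906.26 J
Friction removes W_f = μ_k mg d = (0.32)(11.3)(10)(8.98) = 324.7 J
Energy reaching the spring: E = 906.26 − 324.7 = 581.54 J
At max compression ½kx² = E ⇒ x = √(2E/k) = √(2 × 581.54/2980) = 0.6247 m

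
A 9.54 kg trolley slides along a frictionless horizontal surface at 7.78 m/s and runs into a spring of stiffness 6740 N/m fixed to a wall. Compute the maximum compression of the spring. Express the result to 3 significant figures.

Conservation of energy between contact and max compression: ½mv² = ½kx²
x = v√(m/k) = 7.78 × √(9.54/6740) = 0.2927 m

x = 0.293 m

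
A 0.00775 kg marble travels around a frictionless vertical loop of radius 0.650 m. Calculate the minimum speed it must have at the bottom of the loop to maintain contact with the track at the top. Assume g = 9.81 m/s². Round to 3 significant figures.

v = 5.65 m/s

At the top: mg = mv_top²/r ⇒ v_top² = gr = 6.377 m²/s²
Energy from bottom to top (height 2r): ½mv_bot² = ½mv_top² + mg(2r)
v_bot² = gr + 4gr = 5gr = 31.88
v_bot = √(5gr) = 5.646 m/s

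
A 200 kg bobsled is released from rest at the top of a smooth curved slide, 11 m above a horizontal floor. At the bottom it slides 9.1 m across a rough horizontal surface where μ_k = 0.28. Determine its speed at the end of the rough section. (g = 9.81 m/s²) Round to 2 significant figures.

v = 13 m/s

Applying the work–energy principle:
mgh = ½mv² + μ_k m g d
W_f = μ_k mg d = (0.28)(200)(9.81)(9.1) = 4999 J
½mv² = mgh − W_f = 21582 − 4999 = 16583 J
v = √(2 × 16583/200) = 12.88 m/s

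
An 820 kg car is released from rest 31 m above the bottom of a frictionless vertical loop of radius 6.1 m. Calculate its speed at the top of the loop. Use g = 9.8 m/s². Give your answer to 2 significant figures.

Energy conservation: mgh = ½mv_top² + mg(2r)
v_top² = 2g(h − 2r) = 2(9.8)(31 − 12.20) = 368.5
v_top = 19.20 m/s

v = 19 m/s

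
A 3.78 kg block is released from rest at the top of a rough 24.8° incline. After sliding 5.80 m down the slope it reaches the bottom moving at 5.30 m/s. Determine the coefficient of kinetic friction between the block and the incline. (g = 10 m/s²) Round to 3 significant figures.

The energy dissipated by friction is the PE lost minus the KE gained:
mgL sinθ = 91.961 J; ½mv² = 53.090 J
W_f = 91.961 − 53.090 = 38.87 J
μ_k = W_f/(mg cosθ · L) = 38.87/(34.31 × 5.80) = 0.1953

μ_k = 0.195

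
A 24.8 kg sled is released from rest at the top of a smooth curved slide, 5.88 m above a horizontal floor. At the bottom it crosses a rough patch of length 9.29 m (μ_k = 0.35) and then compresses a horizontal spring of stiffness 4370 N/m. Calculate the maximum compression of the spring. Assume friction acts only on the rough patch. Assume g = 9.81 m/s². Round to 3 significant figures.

x = 0.541 m

Initial energy: E₁ = mgh = (24.8)(9.81)(5.88) = 1430.5 J
Friction removes W_f = μ_k mg d = (0.35)(24.8)(9.81)(9.29) = 791.1 J
Energy reaching the spring: E = 1430.5 − 791.1 = 639.48 J
At max compression ½kx² = E ⇒ x = √(2E/k) = √(2 × 639.48/4370) = 0.5410 m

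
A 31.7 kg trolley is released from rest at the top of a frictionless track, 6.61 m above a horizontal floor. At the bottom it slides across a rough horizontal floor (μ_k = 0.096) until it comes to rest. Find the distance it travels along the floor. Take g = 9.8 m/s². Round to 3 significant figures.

Applying the work–energy principle:
At rest all PE has been dissipated by friction: mgh = μ_k m g d
d = h/μ_k = 6.61/0.096 = 68.85 m

d = 68.9 m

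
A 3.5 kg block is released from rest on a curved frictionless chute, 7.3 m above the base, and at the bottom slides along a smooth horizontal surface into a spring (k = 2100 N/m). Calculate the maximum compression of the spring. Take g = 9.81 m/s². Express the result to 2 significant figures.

Energy conservation (no friction) from release to max compression: mgh = ½kx²
x = √(2mgh/k) = √(2 × 3.5 × 9.81 × 7.3 / 2100) = 0.4886 m

x = 0.49 m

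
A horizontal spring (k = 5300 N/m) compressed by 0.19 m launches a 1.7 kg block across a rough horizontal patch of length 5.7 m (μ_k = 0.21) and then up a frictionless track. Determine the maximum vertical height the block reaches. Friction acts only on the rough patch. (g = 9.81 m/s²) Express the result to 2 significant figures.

Spring energy: E₀ = ½kx² = ½(5300)(0.19)² = 95.665 J
Friction: W_f = μ_k mg d = (0.21)(1.7)(9.81)(5.7) = 19.96 J
Energy at base of ramp: E = 95.665 − 19.96 = 75.703 J
At max height all remaining energy is PE: mgh = E ⇒ h = E/(mg) = 75.703/(1.7 × 9.81) = 4.539 m

h = 4.5 m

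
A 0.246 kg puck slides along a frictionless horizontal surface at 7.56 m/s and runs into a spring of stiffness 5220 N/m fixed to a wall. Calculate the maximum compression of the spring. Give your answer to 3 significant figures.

x = 0.0519 m

Conservation of energy between contact and max compression: ½mv² = ½kx²
x = v√(m/k) = 7.56 × √(0.246/5220) = 0.05190 m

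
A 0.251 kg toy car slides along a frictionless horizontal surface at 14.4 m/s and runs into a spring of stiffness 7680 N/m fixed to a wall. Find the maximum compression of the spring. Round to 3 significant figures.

Conservation of energy between contact and max compression: ½mv² = ½kx²
x = v√(m/k) = 14.4 × √(0.251/7680) = 0.08232 m

x = 0.0823 m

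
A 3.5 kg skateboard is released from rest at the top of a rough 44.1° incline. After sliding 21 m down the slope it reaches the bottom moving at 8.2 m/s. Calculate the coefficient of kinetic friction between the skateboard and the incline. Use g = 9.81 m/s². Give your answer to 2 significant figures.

μ_k = 0.74

Energy balance down the incline: mg L sinθ − ½mv² = μ_k (mg cosθ) L
mgL sinθ = 501.78 J; ½mv² = 117.67 J
W_f = 501.78 − 117.67 = 384.1 J
μ_k = W_f/(mg cosθ · L) = 384.1/(24.66 × 21) = 0.7418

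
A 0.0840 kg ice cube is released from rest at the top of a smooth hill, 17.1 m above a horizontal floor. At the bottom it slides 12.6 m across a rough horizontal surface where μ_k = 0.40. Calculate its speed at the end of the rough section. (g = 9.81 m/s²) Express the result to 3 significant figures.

Energy at the top = energy at the end + work done against friction:
mgh = ½mv² + μ_k m g d
W_f = μ_k mg d = (0.40)(0.0840)(9.81)(12.6) = 4.153 J
½mv² = mgh − W_f = 14.091 − 4.153 = 9.9379 J
v = √(2 × 9.9379/0.0840) = 15.38 m/s

v = 15.4 m/s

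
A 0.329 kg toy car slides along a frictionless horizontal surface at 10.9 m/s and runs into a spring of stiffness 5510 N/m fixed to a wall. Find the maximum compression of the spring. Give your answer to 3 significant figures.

At max compression the car is momentarily at rest: ½mv² = ½kx²
x = v√(m/k) = 10.9 × √(0.329/5510) = 0.08423 m

x = 0.0842 m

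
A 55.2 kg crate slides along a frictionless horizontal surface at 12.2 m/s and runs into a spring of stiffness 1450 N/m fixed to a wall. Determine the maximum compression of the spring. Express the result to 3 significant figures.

x = 2.38 m

At max compression the crate is momentarily at rest: ½mv² = ½kx²
x = v√(m/k) = 12.2 × √(55.2/1450) = 2.380 m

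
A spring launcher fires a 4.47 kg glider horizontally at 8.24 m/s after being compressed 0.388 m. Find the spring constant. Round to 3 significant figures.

k = 2020 N/m

½kx² = ½mv²
k = mv²/x² = (4.47)(8.24)²/(0.388)² = 2016 N/m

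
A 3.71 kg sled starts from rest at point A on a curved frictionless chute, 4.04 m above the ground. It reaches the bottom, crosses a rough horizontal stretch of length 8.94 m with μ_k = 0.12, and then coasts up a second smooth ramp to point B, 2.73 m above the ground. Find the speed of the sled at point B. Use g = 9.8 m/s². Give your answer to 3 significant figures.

v = 2.16 m/s

Energy at A: mgh₁ = (3.71)(9.8)(4.04) = 146.89 J
Friction loss: W_f = μ_k mg d = 39.00 J
At B: ½mv² + mgh₂ = mgh₁ − W_f
½mv² = 146.89 − 39.00 − 99.257 = 8.6241 J
v = √(2 × 8.6241/3.71) = 2.156 m/s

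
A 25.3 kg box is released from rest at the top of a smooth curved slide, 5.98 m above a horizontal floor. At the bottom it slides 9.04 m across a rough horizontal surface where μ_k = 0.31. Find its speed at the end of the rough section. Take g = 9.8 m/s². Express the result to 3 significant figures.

Applying the work–energy principle:
mgh = ½mv² + μ_k m g d
W_f = μ_k mg d = (0.31)(25.3)(9.8)(9.04) = 694.8 J
½mv² = mgh − W_f = 1482.7 − 694.8 = 787.85 J
v = √(2 × 787.85/25.3) = 7.892 m/s

v = 7.89 m/s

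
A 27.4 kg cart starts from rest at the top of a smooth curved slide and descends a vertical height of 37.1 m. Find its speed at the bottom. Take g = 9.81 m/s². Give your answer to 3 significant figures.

v = 27.0 m/s

By conservation of mechanical energy, mgh = ½mv²
v = √(2gh) = √(2 × 9.81 × 37.1) = √727.90 = 26.98 m/s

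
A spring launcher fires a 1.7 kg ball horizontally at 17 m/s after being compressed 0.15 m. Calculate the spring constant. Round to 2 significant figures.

k = 22000 N/m

½kx² = ½mv²
k = mv²/x² = (1.7)(17)²/(0.15)² = 21836 N/m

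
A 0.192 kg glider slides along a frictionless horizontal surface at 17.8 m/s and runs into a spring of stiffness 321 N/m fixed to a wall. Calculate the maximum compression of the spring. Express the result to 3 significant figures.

At max compression the glider is momentarily at rest: ½mv² = ½kx²
x = v√(m/k) = 17.8 × √(0.192/321) = 0.4353 m

x = 0.435 m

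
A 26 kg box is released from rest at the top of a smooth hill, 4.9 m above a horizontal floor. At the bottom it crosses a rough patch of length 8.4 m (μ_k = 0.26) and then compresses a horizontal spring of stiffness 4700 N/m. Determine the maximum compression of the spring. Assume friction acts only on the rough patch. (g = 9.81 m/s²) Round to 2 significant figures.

x = 0.54 m

Initial energy: E₁ = mgh = (26)(9.81)(4.9) = 1249.8 J
Friction removes W_f = μ_k mg d = (0.26)(26)(9.81)(8.4) = 557.1 J
Energy reaching the spring: E = 1249.8 − 557.1 = 692.74 J
At max compression ½kx² = E ⇒ x = √(2E/k) = √(2 × 692.74/4700) = 0.5429 m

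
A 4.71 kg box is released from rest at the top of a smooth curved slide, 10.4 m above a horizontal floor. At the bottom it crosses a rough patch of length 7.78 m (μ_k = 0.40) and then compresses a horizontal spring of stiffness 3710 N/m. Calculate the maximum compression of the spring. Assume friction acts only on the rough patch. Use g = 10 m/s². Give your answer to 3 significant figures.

Initial energy: E₁ = mgh = (4.71)(10)(10.4) = 489.84 J
Friction removes W_f = μ_k mg d = (0.40)(4.71)(10)(7.78) = 146.6 J
Energy reaching the spring: E = 489.84 − 146.6 = 343.26 J
At max compression ½kx² = E ⇒ x = √(2E/k) = √(2 × 343.26/3710) = 0.4302 m

x = 0.430 m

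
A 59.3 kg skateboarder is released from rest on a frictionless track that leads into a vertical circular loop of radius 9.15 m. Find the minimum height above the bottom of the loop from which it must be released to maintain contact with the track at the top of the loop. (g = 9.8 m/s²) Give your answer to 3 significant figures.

h = 22.9 m

At the top, for minimum speed gravity alone supplies the centripetal force: mg = mv_top²/r ⇒ v_top² = gr = 89.67 m²/s²
Energy conservation from release height h to the top (height 2r): mgh = ½mv_top² + mg(2r)
h = v_top²/(2g) + 2r = r/2 + 2r = 5r/2 = 22.88 m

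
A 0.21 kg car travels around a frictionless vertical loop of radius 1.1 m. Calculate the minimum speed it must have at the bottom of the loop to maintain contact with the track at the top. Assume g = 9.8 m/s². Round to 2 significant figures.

v = 7.3 m/s

At the top: mg = mv_top²/r ⇒ v_top² = gr = 10.78 m²/s²
Energy from bottom to top (height 2r): ½mv_bot² = ½mv_top² + mg(2r)
v_bot² = gr + 4gr = 5gr = 53.90
v_bot = √(5gr) = 7.342 m/s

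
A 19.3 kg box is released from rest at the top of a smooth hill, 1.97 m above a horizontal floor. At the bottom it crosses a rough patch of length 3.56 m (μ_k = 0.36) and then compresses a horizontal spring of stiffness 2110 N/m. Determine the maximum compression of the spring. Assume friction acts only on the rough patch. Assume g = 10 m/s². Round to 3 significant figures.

Initial energy: E₁ = mgh = (19.3)(10)(1.97) = 380.21 J
Friction removes W_f = μ_k mg d = (0.36)(19.3)(10)(3.56) = 247.3 J
Energy reaching the spring: E = 380.21 − 247.3 = 132.86 J
At max compression ½kx² = E ⇒ x = √(2E/k) = √(2 × 132.86/2110) = 0.3549 m

x = 0.355 m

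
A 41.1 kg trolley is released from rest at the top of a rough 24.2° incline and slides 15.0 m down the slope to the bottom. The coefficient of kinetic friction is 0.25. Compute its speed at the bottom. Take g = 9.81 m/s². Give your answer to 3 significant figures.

Work–energy: mg(L sinθ) − μ_k(mg cosθ)L = ½mv²
mgh = mgL sinθ = (41.1)(9.81)(15.0)sin24.2° = 2479.2 J
W_f = μ_k mg cosθ · L = (0.25)(41.1)(9.81)cos24.2°·15.0 = 1379 J
½mv² = 2479.2 − 1379 = 1100.1 J
v = √(2 × 1100.1/41.1) = 7.316 m/s

v = 7.32 m/s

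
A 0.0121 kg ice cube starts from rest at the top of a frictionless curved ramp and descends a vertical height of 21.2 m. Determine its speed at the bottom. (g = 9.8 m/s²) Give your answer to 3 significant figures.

v = 20.4 m/s

Energy conservation between the two points: mgh = ½mv²
The mass cancels from both sides.
v = √(2gh) = √(2 × 9.8 × 21.2) = √415.52 = 20.38 m/s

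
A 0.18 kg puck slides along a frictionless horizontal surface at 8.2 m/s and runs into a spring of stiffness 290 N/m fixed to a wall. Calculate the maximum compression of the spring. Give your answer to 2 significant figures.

x = 0.20 m

All KE is stored as spring PE at maximum compression: ½mv² = ½kx²
x = v√(m/k) = 8.2 × √(0.18/290) = 0.2043 m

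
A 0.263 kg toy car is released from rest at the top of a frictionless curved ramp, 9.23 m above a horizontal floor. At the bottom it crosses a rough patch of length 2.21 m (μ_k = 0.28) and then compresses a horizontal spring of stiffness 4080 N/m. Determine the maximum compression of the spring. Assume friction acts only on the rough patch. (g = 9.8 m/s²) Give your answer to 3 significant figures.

x = 0.104 m

Initial energy: E₁ = mgh = (0.263)(9.8)(9.23) = 23.789 J
Friction removes W_f = μ_k mg d = (0.28)(0.263)(9.8)(2.21) = 1.595 J
Energy reaching the spring: E = 23.789 − 1.595 = 22.195 J
At max compression ½kx² = E ⇒ x = √(2E/k) = √(2 × 22.195/4080) = 0.1043 m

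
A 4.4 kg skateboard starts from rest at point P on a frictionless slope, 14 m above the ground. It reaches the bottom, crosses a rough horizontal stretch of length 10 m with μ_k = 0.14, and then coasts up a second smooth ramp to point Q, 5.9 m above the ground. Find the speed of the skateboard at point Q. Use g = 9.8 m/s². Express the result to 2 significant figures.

v = 11 m/s

Energy at P: mgh₁ = (4.4)(9.8)(14) = 603.68 J
Friction loss: W_f = μ_k mg d = 60.37 J
At Q: ½mv² + mgh₂ = mgh₁ − W_f
½mv² = 603.68 − 60.37 − 254.41 = 288.90 J
v = √(2 × 288.90/4.4) = 11.46 m/s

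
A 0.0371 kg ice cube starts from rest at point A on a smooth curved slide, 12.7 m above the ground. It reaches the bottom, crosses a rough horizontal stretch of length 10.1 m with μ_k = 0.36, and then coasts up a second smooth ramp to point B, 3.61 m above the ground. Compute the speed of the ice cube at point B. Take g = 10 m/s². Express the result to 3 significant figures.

Energy at A: mgh₁ = (0.0371)(10)(12.7) = 4.7117 J
Friction loss: W_f = μ_k mg d = 1.349 J
At B: ½mv² + mgh₂ = mgh₁ − W_f
½mv² = 4.7117 − 1.349 − 1.3393 = 2.0234 J
v = √(2 × 2.0234/0.0371) = 10.44 m/s

v = 10.4 m/s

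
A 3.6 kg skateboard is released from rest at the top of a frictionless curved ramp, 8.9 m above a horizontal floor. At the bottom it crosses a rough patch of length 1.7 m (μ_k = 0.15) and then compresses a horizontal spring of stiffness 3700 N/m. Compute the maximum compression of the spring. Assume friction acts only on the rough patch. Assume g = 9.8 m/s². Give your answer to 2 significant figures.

x = 0.41 m

Initial energy: E₁ = mgh = (3.6)(9.8)(8.9) = 313.99 J
Friction removes W_f = μ_k mg d = (0.15)(3.6)(9.8)(1.7) = 8.996 J
Energy reaching the spring: E = 313.99 − 8.996 = 305.00 J
At max compression ½kx² = E ⇒ x = √(2E/k) = √(2 × 305.00/3700) = 0.4060 m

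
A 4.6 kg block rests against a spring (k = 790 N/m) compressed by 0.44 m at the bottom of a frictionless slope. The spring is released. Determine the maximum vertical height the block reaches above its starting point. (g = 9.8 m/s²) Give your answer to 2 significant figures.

Energy conservation from release to the highest point: ½kx² = mgh
h = kx²/(2mg) = (790)(0.44)²/(2 × 4.6 × 9.8) = 1.696 m

h = 1.7 m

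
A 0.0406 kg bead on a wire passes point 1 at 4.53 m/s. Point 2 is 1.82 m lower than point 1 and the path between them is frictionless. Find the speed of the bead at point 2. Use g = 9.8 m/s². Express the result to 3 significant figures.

v = 7.50 m/s

Energy conservation between the two points: ½mv₀² + mgh = ½mv²
v² = v₀² + 2gh = (4.53)² + 2(9.8)(1.82) = 56.193
v = √56.193 = 7.496 m/s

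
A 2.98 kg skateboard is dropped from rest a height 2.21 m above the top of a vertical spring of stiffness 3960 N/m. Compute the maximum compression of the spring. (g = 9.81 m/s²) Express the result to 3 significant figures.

Let x be the compression. The total drop is H + x, and the skateboard is instantaneously at rest at max compression, so energy conservation gives:
mg(H + x) = ½kx²
½(3960)x² − (2.98)(9.81)x − (2.98)(9.81)(2.21) = 0
1980x² − 29.23x − 64.61 = 0
x = [29.23 + √(854.6 + 511685)]/(2 × 1980) = 0.1882 m

x = 0.188 m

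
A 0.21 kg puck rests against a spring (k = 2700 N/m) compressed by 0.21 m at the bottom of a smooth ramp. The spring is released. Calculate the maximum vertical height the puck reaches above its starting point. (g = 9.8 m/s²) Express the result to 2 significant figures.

Energy conservation from release to the highest point: ½kx² = mgh
h = kx²/(2mg) = (2700)(0.21)²/(2 × 0.21 × 9.8) = 28.93 m

h = 29 m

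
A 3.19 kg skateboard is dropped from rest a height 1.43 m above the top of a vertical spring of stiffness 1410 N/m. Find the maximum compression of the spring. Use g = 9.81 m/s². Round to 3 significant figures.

Take the reference level at the top of the uncompressed spring. At max compression the skateboard has fallen H + x and is momentarily at rest:
mg(H + x) = ½kx²
½(1410)x² − (3.19)(9.81)x − (3.19)(9.81)(1.43) = 0
705.0x² − 31.29x − 44.75 = 0
x = [31.29 + √(979.3 + 126196)]/(2 × 705.0) = 0.2751 m

x = 0.275 m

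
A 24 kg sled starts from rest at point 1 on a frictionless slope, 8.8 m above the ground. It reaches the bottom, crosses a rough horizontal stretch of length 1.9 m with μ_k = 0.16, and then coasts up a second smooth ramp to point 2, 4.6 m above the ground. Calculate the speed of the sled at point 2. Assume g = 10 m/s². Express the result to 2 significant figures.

v = 8.8 m/s

Energy at 1: mgh₁ = (24)(10)(8.8) = 2112.0 J
Friction loss: W_f = μ_k mg d = 72.96 J
At 2: ½mv² + mgh₂ = mgh₁ − W_f
½mv² = 2112.0 − 72.96 − 1104.0 = 935.04 J
v = √(2 × 935.04/24) = 8.827 m/s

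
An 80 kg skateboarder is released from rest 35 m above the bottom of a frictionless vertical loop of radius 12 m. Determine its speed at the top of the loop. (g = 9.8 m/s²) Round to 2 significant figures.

Energy conservation: mgh = ½mv_top² + mg(2r)
v_top² = 2g(h − 2r) = 2(9.8)(35 − 24.00) = 215.6
v_top = 14.68 m/s

v = 15 m/s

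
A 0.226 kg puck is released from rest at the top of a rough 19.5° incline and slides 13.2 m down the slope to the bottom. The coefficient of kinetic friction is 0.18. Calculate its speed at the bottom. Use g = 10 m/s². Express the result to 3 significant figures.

Work–energy: mg(L sinθ) − μ_k(mg cosθ)L = ½mv²
mgh = mgL sinθ = (0.226)(10)(13.2)sin19.5° = 9.9581 J
W_f = μ_k mg cosθ · L = (0.18)(0.226)(10)cos19.5°·13.2 = 5.062 J
½mv² = 9.9581 − 5.062 = 4.8964 J
v = √(2 × 4.8964/0.226) = 6.583 m/s

v = 6.58 m/s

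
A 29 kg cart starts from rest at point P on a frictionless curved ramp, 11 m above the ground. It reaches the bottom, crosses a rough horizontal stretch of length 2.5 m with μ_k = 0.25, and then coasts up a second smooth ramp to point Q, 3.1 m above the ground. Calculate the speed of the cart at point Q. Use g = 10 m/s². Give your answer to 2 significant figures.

Energy at P: mgh₁ = (29)(10)(11) = 3190.0 J
Friction loss: W_f = μ_k mg d = 181.2 J
At Q: ½mv² + mgh₂ = mgh₁ − W_f
½mv² = 3190.0 − 181.2 − 899.00 = 2109.8 J
v = √(2 × 2109.8/29) = 12.06 m/s

v = 12 m/s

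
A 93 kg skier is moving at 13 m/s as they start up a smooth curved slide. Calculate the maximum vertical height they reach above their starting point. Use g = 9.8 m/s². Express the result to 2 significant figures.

Setting KE at the bottom equal to PE gained: ½mv² = mgh
h = v²/(2g) = 13²/(2 × 9.8) = 8.622 m

h = 8.6 m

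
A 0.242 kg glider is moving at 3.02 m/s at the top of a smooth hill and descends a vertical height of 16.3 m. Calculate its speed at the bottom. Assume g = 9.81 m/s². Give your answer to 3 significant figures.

Equating total energy at the two states: ½mv₀² + mgh = ½mv²
v² = v₀² + 2gh = (3.02)² + 2(9.81)(16.3) = 328.93
v = √328.93 = 18.14 m/s

v = 18.1 m/s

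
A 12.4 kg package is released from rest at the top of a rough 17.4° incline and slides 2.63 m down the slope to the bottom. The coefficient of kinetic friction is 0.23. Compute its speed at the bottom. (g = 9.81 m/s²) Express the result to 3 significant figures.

v = 2.03 m/s

Taking the bottom as reference, mgh = ½mv² + μ_k N L with h = L sinθ, N = mg cosθ:
mgh = mgL sinθ = (12.4)(9.81)(2.63)sin17.4° = 95.670 J
W_f = μ_k mg cosθ · L = (0.23)(12.4)(9.81)cos17.4°·2.63 = 70.22 J
½mv² = 95.670 − 70.22 = 25.455 J
v = √(2 × 25.455/12.4) = 2.026 m/s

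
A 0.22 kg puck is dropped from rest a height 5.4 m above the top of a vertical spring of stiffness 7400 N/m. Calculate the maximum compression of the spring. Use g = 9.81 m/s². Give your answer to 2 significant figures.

Measuring PE from the top of the relaxed spring, at max compression the puck has dropped H + x with zero KE, so:
mg(H + x) = ½kx²
½(7400)x² − (0.22)(9.81)x − (0.22)(9.81)(5.4) = 0
3700x² − 2.158x − 11.65 = 0
x = [2.158 + √(4.658 + 172483)]/(2 × 3700) = 0.05642 m

x = 0.056 m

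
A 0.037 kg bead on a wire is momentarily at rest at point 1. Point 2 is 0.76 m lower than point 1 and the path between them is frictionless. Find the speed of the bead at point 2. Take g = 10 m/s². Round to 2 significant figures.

v = 3.9 m/s

By conservation of mechanical energy, mgh = ½mv²
v = √(2gh) = √(2 × 10 × 0.76) = √15.200 = 3.899 m/s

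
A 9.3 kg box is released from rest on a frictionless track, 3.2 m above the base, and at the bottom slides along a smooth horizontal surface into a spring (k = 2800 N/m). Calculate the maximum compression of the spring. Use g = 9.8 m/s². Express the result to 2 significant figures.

Energy conservation (no friction) from release to max compression: mgh = ½kx²
x = √(2mgh/k) = √(2 × 9.3 × 9.8 × 3.2 / 2800) = 0.4564 m

x = 0.46 m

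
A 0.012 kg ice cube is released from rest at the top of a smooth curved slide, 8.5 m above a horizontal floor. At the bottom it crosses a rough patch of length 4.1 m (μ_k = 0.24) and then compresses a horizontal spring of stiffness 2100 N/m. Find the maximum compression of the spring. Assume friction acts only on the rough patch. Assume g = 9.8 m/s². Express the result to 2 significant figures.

Initial energy: E₁ = mgh = (0.012)(9.8)(8.5) = 0.99960 J
Friction removes W_f = μ_k mg d = (0.24)(0.012)(9.8)(4.1) = 0.1157 J
Energy reaching the spring: E = 0.99960 − 0.1157 = 0.88388 J
At max compression ½kx² = E ⇒ x = √(2E/k) = √(2 × 0.88388/2100) = 0.02901 m

x = 0.029 m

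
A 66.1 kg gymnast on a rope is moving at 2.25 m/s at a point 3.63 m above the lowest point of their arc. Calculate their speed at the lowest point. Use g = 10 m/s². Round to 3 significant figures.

v = 8.81 m/s

Mechanical energy is conserved (no friction): ½mv₀² + mgh = ½mv²
v² = v₀² + 2gh = (2.25)² + 2(10)(3.63) = 77.662
v = √77.662 = 8.813 m/s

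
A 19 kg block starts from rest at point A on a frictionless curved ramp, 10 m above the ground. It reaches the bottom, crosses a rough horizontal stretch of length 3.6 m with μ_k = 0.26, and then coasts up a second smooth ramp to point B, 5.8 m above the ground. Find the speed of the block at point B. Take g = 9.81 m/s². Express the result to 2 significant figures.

v = 8.0 m/s

Energy at A: mgh₁ = (19)(9.81)(10) = 1863.9 J
Friction loss: W_f = μ_k mg d = 174.5 J
At B: ½mv² + mgh₂ = mgh₁ − W_f
½mv² = 1863.9 − 174.5 − 1081.1 = 608.38 J
v = √(2 × 608.38/19) = 8.002 m/s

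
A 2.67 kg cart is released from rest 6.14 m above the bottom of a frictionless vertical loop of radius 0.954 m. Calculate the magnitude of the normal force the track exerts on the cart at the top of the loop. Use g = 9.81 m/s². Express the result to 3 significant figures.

Energy from release to top (height 2r): mgh = ½mv_top² + mg(2r)
v_top² = 2g(h − 2r) = 2(9.81)(6.14 − 1.908) = 83.032 m²/s²
At the top, both N and weight point toward the centre: N + mg = mv_top²/r
N = m(v_top²/r − g) = 2.67(83.032/0.954 − 9.81) = 206.2 N

N = 206 N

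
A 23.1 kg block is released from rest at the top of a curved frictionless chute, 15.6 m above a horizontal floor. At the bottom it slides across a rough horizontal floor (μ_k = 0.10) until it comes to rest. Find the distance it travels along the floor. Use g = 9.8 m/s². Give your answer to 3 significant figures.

Energy bookkeeping (friction removes W_f = μ_k N d):
At rest all PE has been dissipated by friction: mgh = μ_k m g d
d = h/μ_k = 15.6/0.10 = 156.0 m

d = 156 m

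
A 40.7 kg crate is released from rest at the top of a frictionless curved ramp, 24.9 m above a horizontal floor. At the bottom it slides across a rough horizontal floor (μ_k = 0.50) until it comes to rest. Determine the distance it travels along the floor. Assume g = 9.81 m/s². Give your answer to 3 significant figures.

d = 49.8 m

Applying the work–energy principle:
At rest all PE has been dissipated by friction: mgh = μ_k m g d
d = h/μ_k = 24.9/0.50 = 49.80 m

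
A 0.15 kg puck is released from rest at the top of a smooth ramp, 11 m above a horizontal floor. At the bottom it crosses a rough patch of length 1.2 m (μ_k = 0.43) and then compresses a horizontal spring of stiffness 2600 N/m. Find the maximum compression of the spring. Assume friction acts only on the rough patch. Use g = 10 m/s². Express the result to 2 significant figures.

Initial energy: E₁ = mgh = (0.15)(10)(11) = 16.500 J
Friction removes W_f = μ_k mg d = (0.43)(0.15)(10)(1.2) = 0.7740 J
Energy reaching the spring: E = 16.500 − 0.7740 = 15.726 J
At max compression ½kx² = E ⇒ x = √(2E/k) = √(2 × 15.726/2600) = 0.1100 m

x = 0.11 m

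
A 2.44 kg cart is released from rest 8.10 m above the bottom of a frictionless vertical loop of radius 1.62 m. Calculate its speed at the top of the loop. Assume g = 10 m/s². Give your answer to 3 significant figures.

v = 9.86 m/s

Energy conservation: mgh = ½mv_top² + mg(2r)
v_top² = 2g(h − 2r) = 2(10)(8.10 − 3.240) = 97.20
v_top = 9.859 m/s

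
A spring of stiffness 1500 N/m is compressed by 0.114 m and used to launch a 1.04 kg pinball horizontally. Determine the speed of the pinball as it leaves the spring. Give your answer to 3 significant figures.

Spring PE converts entirely to kinetic energy: ½kx² = ½mv²
v = x√(k/m) = 0.114 × √(1500/1.04) = 4.329 m/s

v = 4.33 m/s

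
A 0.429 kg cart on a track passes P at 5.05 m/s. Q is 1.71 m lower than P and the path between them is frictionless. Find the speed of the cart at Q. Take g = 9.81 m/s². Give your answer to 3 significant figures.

v = 7.68 m/s

Mechanical energy is conserved (no friction): ½mv₀² + mgh = ½mv²
v² = v₀² + 2gh = (5.05)² + 2(9.81)(1.71) = 59.053
v = √59.053 = 7.685 m/s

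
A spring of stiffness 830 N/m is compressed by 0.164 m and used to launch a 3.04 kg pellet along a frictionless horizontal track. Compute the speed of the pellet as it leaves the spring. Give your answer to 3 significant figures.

v = 2.71 m/s

The pellet leaves the spring when the spring is at natural length, so ½kx² = ½mv²
v = x√(k/m) = 0.164 × √(830/3.04) = 2.710 m/s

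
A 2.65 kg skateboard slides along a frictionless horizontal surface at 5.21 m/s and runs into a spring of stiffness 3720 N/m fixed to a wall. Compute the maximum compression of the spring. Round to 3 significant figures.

At max compression the skateboard is momentarily at rest: ½mv² = ½kx²
x = v√(m/k) = 5.21 × √(2.65/3720) = 0.1391 m

x = 0.139 m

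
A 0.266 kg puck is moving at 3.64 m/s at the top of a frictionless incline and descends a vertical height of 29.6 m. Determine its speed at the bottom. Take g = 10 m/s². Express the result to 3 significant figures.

Equating total energy at the two states: ½mv₀² + mgh = ½mv²
v² = v₀² + 2gh = (3.64)² + 2(10)(29.6) = 605.25
v = √605.25 = 24.60 m/s

v = 24.6 m/s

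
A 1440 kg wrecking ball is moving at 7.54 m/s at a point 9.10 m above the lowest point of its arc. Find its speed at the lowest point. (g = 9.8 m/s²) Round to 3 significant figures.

v = 15.3 m/s

Energy conservation between the two points: ½mv₀² + mgh = ½mv²
The mass cancels from both sides.
v² = v₀² + 2gh = (7.54)² + 2(9.8)(9.10) = 235.21
v = √235.21 = 15.34 m/s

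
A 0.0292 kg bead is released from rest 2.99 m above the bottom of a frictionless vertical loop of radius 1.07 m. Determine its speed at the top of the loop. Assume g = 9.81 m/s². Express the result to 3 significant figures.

v = 4.08 m/s

Energy conservation: mgh = ½mv_top² + mg(2r)
v_top² = 2g(h − 2r) = 2(9.81)(2.99 − 2.140) = 16.68
v_top = 4.084 m/s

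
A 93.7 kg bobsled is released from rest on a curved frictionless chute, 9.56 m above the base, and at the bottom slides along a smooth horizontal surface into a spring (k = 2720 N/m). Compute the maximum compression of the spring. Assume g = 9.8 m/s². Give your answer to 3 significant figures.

x = 2.54 m

Energy conservation (no friction) from release to max compression: mgh = ½kx²
x = √(2mgh/k) = √(2 × 93.7 × 9.8 × 9.56 / 2720) = 2.541 m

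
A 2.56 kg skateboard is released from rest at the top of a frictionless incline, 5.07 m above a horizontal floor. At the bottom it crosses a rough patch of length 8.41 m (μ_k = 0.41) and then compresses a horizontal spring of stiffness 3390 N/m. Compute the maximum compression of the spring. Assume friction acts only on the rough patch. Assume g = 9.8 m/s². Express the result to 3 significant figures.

Initial energy: E₁ = mgh = (2.56)(9.8)(5.07) = 127.20 J
Friction removes W_f = μ_k mg d = (0.41)(2.56)(9.8)(8.41) = 86.51 J
Energy reaching the spring: E = 127.20 − 86.51 = 40.690 J
At max compression ½kx² = E ⇒ x = √(2E/k) = √(2 × 40.690/3390) = 0.1549 m

x = 0.155 m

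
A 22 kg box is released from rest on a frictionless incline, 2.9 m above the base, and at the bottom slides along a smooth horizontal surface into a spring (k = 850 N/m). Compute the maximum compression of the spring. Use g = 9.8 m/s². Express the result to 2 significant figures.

At max compression the box is momentarily at rest: mgh = ½kx²
x = √(2mgh/k) = √(2 × 22 × 9.8 × 2.9 / 850) = 1.213 m

x = 1.2 m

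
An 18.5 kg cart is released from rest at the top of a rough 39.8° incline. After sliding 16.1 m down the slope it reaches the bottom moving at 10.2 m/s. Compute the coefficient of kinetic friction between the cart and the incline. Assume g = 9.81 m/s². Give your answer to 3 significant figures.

mgh = ½mv² + μ_k (mg cosθ) L, with h = L sinθ
mgL sinθ = 1870.3 J; ½mv² = 962.37 J
W_f = 1870.3 − 962.37 = 908.0 J
μ_k = W_f/(mg cosθ · L) = 908.0/(139.4 × 16.1) = 0.4045

μ_k = 0.404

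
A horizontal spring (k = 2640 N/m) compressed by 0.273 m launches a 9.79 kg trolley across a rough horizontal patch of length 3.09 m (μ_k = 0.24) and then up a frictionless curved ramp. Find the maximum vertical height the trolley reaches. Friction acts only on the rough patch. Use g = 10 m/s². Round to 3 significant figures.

h = 0.263 m

Spring energy: E₀ = ½kx² = ½(2640)(0.273)² = 98.378 J
Friction: W_f = μ_k mg d = (0.24)(9.79)(10)(3.09) = 72.60 J
Energy at base of ramp: E = 98.378 − 72.60 = 25.776 J
At max height all remaining energy is PE: mgh = E ⇒ h = E/(mg) = 25.776/(9.79 × 10) = 0.2633 m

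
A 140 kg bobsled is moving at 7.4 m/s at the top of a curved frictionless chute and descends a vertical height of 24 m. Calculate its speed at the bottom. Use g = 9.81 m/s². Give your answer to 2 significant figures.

By conservation of mechanical energy, ½mv₀² + mgh = ½mv²
v² = v₀² + 2gh = (7.4)² + 2(9.81)(24) = 525.64
v = √525.64 = 22.93 m/s

v = 23 m/s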